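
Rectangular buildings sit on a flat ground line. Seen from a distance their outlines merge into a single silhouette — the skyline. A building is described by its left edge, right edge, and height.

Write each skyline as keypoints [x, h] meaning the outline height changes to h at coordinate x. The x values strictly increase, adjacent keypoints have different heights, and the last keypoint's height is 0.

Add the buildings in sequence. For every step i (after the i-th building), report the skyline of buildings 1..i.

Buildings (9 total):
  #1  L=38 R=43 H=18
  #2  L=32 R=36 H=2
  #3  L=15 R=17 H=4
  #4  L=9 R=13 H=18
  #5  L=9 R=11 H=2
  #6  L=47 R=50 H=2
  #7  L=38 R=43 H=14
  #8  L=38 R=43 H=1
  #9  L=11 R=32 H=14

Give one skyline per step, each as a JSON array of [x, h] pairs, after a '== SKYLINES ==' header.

== SKYLINES ==
[[38,18],[43,0]]
[[32,2],[36,0],[38,18],[43,0]]
[[15,4],[17,0],[32,2],[36,0],[38,18],[43,0]]
[[9,18],[13,0],[15,4],[17,0],[32,2],[36,0],[38,18],[43,0]]
[[9,18],[13,0],[15,4],[17,0],[32,2],[36,0],[38,18],[43,0]]
[[9,18],[13,0],[15,4],[17,0],[32,2],[36,0],[38,18],[43,0],[47,2],[50,0]]
[[9,18],[13,0],[15,4],[17,0],[32,2],[36,0],[38,18],[43,0],[47,2],[50,0]]
[[9,18],[13,0],[15,4],[17,0],[32,2],[36,0],[38,18],[43,0],[47,2],[50,0]]
[[9,18],[13,14],[32,2],[36,0],[38,18],[43,0],[47,2],[50,0]]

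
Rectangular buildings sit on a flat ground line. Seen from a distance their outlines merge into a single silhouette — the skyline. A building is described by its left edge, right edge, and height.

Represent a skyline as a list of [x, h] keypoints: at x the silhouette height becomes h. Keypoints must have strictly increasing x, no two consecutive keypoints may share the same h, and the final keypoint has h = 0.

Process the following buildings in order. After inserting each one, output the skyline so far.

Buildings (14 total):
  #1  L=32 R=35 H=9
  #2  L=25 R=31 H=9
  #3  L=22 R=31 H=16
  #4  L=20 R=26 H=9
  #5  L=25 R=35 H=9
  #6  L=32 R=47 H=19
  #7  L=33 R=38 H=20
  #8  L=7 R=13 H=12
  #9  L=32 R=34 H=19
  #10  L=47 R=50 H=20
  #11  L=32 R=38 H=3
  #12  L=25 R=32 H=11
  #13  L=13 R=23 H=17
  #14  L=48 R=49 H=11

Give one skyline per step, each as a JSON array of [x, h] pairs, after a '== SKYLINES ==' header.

== SKYLINES ==
[[32,9],[35,0]]
[[25,9],[31,0],[32,9],[35,0]]
[[22,16],[31,0],[32,9],[35,0]]
[[20,9],[22,16],[31,0],[32,9],[35,0]]
[[20,9],[22,16],[31,9],[35,0]]
[[20,9],[22,16],[31,9],[32,19],[47,0]]
[[20,9],[22,16],[31,9],[32,19],[33,20],[38,19],[47,0]]
[[7,12],[13,0],[20,9],[22,16],[31,9],[32,19],[33,20],[38,19],[47,0]]
[[7,12],[13,0],[20,9],[22,16],[31,9],[32,19],[33,20],[38,19],[47,0]]
[[7,12],[13,0],[20,9],[22,16],[31,9],[32,19],[33,20],[38,19],[47,20],[50,0]]
[[7,12],[13,0],[20,9],[22,16],[31,9],[32,19],[33,20],[38,19],[47,20],[50,0]]
[[7,12],[13,0],[20,9],[22,16],[31,11],[32,19],[33,20],[38,19],[47,20],[50,0]]
[[7,12],[13,17],[23,16],[31,11],[32,19],[33,20],[38,19],[47,20],[50,0]]
[[7,12],[13,17],[23,16],[31,11],[32,19],[33,20],[38,19],[47,20],[50,0]]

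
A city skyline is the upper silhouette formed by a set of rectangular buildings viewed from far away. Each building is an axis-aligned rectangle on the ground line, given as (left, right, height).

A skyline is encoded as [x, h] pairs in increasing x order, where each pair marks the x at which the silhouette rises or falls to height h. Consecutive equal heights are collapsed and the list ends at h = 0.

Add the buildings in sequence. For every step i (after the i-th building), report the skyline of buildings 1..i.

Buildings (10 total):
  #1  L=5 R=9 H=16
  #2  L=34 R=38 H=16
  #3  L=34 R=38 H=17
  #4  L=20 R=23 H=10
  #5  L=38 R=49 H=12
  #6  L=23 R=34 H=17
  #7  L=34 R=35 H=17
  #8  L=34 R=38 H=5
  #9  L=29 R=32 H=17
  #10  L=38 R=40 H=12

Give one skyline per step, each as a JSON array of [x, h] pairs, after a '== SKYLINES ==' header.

== SKYLINES ==
[[5,16],[9,0]]
[[5,16],[9,0],[34,16],[38,0]]
[[5,16],[9,0],[34,17],[38,0]]
[[5,16],[9,0],[20,10],[23,0],[34,17],[38,0]]
[[5,16],[9,0],[20,10],[23,0],[34,17],[38,12],[49,0]]
[[5,16],[9,0],[20,10],[23,17],[38,12],[49,0]]
[[5,16],[9,0],[20,10],[23,17],[38,12],[49,0]]
[[5,16],[9,0],[20,10],[23,17],[38,12],[49,0]]
[[5,16],[9,0],[20,10],[23,17],[38,12],[49,0]]
[[5,16],[9,0],[20,10],[23,17],[38,12],[49,0]]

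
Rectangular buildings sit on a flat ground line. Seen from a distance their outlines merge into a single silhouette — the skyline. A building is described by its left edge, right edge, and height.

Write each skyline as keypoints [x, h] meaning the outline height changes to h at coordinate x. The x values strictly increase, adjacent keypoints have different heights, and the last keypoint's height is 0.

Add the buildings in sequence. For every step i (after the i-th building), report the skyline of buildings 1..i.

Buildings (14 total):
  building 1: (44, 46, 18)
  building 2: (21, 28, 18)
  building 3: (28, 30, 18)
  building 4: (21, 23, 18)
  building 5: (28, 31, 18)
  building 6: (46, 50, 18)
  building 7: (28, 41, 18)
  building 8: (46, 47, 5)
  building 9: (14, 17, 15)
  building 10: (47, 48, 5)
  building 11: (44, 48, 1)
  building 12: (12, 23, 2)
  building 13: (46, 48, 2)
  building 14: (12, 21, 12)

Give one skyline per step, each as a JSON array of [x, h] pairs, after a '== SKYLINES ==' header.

== SKYLINES ==
[[44,18],[46,0]]
[[21,18],[28,0],[44,18],[46,0]]
[[21,18],[30,0],[44,18],[46,0]]
[[21,18],[30,0],[44,18],[46,0]]
[[21,18],[31,0],[44,18],[46,0]]
[[21,18],[31,0],[44,18],[50,0]]
[[21,18],[41,0],[44,18],[50,0]]
[[21,18],[41,0],[44,18],[50,0]]
[[14,15],[17,0],[21,18],[41,0],[44,18],[50,0]]
[[14,15],[17,0],[21,18],[41,0],[44,18],[50,0]]
[[14,15],[17,0],[21,18],[41,0],[44,18],[50,0]]
[[12,2],[14,15],[17,2],[21,18],[41,0],[44,18],[50,0]]
[[12,2],[14,15],[17,2],[21,18],[41,0],[44,18],[50,0]]
[[12,12],[14,15],[17,12],[21,18],[41,0],[44,18],[50,0]]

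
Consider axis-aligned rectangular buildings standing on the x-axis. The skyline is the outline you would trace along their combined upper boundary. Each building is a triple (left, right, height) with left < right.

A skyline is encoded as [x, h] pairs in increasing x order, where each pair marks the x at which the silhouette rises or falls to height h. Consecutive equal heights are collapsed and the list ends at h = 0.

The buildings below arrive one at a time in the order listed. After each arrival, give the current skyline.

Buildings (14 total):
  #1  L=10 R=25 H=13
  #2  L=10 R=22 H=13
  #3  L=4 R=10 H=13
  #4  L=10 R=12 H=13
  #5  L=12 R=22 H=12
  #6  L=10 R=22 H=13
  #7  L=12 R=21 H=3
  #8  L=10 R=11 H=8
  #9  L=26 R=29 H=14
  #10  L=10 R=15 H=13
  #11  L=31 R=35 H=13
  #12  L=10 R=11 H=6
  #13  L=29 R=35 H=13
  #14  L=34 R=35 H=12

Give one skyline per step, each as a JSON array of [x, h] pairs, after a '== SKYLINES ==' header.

== SKYLINES ==
[[10,13],[25,0]]
[[10,13],[25,0]]
[[4,13],[25,0]]
[[4,13],[25,0]]
[[4,13],[25,0]]
[[4,13],[25,0]]
[[4,13],[25,0]]
[[4,13],[25,0]]
[[4,13],[25,0],[26,14],[29,0]]
[[4,13],[25,0],[26,14],[29,0]]
[[4,13],[25,0],[26,14],[29,0],[31,13],[35,0]]
[[4,13],[25,0],[26,14],[29,0],[31,13],[35,0]]
[[4,13],[25,0],[26,14],[29,13],[35,0]]
[[4,13],[25,0],[26,14],[29,13],[35,0]]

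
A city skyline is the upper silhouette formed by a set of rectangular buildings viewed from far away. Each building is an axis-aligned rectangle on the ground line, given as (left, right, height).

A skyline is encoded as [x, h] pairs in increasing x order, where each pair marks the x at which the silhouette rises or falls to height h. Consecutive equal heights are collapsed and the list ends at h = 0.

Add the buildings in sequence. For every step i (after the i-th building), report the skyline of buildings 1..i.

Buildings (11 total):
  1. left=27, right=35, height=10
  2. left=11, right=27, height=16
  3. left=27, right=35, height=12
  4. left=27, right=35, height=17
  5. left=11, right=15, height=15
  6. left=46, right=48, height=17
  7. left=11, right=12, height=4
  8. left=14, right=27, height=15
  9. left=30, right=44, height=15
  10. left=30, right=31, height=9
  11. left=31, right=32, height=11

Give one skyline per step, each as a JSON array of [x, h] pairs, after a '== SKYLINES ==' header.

== SKYLINES ==
[[27,10],[35,0]]
[[11,16],[27,10],[35,0]]
[[11,16],[27,12],[35,0]]
[[11,16],[27,17],[35,0]]
[[11,16],[27,17],[35,0]]
[[11,16],[27,17],[35,0],[46,17],[48,0]]
[[11,16],[27,17],[35,0],[46,17],[48,0]]
[[11,16],[27,17],[35,0],[46,17],[48,0]]
[[11,16],[27,17],[35,15],[44,0],[46,17],[48,0]]
[[11,16],[27,17],[35,15],[44,0],[46,17],[48,0]]
[[11,16],[27,17],[35,15],[44,0],[46,17],[48,0]]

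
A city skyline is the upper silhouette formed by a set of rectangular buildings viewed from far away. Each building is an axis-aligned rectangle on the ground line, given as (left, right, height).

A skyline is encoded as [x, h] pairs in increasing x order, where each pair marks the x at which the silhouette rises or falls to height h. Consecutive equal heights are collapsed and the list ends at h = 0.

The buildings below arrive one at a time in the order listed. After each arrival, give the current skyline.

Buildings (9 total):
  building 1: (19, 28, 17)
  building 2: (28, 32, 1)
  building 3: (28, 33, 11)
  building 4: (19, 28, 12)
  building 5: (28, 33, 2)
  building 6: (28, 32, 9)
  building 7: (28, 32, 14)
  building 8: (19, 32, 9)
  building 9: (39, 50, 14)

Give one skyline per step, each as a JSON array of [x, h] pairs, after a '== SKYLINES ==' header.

== SKYLINES ==
[[19,17],[28,0]]
[[19,17],[28,1],[32,0]]
[[19,17],[28,11],[33,0]]
[[19,17],[28,11],[33,0]]
[[19,17],[28,11],[33,0]]
[[19,17],[28,11],[33,0]]
[[19,17],[28,14],[32,11],[33,0]]
[[19,17],[28,14],[32,11],[33,0]]
[[19,17],[28,14],[32,11],[33,0],[39,14],[50,0]]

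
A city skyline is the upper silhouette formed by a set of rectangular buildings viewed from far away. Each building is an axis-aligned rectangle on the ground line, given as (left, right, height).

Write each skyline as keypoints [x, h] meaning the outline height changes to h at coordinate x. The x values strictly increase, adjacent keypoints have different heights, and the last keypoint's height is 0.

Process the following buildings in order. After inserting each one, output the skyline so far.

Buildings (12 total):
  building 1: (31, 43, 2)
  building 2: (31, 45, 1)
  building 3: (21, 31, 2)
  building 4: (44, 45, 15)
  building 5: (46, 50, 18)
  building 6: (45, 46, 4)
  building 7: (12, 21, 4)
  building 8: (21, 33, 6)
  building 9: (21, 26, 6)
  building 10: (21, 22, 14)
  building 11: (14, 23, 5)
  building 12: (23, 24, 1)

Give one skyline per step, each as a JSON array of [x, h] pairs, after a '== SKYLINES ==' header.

== SKYLINES ==
[[31,2],[43,0]]
[[31,2],[43,1],[45,0]]
[[21,2],[43,1],[45,0]]
[[21,2],[43,1],[44,15],[45,0]]
[[21,2],[43,1],[44,15],[45,0],[46,18],[50,0]]
[[21,2],[43,1],[44,15],[45,4],[46,18],[50,0]]
[[12,4],[21,2],[43,1],[44,15],[45,4],[46,18],[50,0]]
[[12,4],[21,6],[33,2],[43,1],[44,15],[45,4],[46,18],[50,0]]
[[12,4],[21,6],[33,2],[43,1],[44,15],[45,4],[46,18],[50,0]]
[[12,4],[21,14],[22,6],[33,2],[43,1],[44,15],[45,4],[46,18],[50,0]]
[[12,4],[14,5],[21,14],[22,6],[33,2],[43,1],[44,15],[45,4],[46,18],[50,0]]
[[12,4],[14,5],[21,14],[22,6],[33,2],[43,1],[44,15],[45,4],[46,18],[50,0]]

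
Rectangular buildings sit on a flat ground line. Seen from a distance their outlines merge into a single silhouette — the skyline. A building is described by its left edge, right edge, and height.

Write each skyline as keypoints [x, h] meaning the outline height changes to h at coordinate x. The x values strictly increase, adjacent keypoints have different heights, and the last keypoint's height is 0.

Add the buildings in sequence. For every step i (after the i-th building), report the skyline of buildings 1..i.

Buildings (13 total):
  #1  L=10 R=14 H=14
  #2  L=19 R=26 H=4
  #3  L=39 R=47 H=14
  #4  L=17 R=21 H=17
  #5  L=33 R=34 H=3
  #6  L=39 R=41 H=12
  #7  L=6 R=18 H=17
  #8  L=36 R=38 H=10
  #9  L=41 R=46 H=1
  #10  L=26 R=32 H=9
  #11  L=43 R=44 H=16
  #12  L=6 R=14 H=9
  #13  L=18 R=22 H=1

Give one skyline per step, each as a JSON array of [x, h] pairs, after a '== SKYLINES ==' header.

== SKYLINES ==
[[10,14],[14,0]]
[[10,14],[14,0],[19,4],[26,0]]
[[10,14],[14,0],[19,4],[26,0],[39,14],[47,0]]
[[10,14],[14,0],[17,17],[21,4],[26,0],[39,14],[47,0]]
[[10,14],[14,0],[17,17],[21,4],[26,0],[33,3],[34,0],[39,14],[47,0]]
[[10,14],[14,0],[17,17],[21,4],[26,0],[33,3],[34,0],[39,14],[47,0]]
[[6,17],[21,4],[26,0],[33,3],[34,0],[39,14],[47,0]]
[[6,17],[21,4],[26,0],[33,3],[34,0],[36,10],[38,0],[39,14],[47,0]]
[[6,17],[21,4],[26,0],[33,3],[34,0],[36,10],[38,0],[39,14],[47,0]]
[[6,17],[21,4],[26,9],[32,0],[33,3],[34,0],[36,10],[38,0],[39,14],[47,0]]
[[6,17],[21,4],[26,9],[32,0],[33,3],[34,0],[36,10],[38,0],[39,14],[43,16],[44,14],[47,0]]
[[6,17],[21,4],[26,9],[32,0],[33,3],[34,0],[36,10],[38,0],[39,14],[43,16],[44,14],[47,0]]
[[6,17],[21,4],[26,9],[32,0],[33,3],[34,0],[36,10],[38,0],[39,14],[43,16],[44,14],[47,0]]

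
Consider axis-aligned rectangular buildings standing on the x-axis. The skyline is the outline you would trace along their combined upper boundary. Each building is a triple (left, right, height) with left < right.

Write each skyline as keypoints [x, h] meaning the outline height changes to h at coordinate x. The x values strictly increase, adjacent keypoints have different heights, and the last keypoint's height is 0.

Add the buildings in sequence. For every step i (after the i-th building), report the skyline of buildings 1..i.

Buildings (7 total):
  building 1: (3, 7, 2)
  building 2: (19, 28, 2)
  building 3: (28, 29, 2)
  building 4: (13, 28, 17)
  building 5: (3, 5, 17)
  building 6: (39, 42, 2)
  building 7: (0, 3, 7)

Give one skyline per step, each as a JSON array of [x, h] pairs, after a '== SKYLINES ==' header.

== SKYLINES ==
[[3,2],[7,0]]
[[3,2],[7,0],[19,2],[28,0]]
[[3,2],[7,0],[19,2],[29,0]]
[[3,2],[7,0],[13,17],[28,2],[29,0]]
[[3,17],[5,2],[7,0],[13,17],[28,2],[29,0]]
[[3,17],[5,2],[7,0],[13,17],[28,2],[29,0],[39,2],[42,0]]
[[0,7],[3,17],[5,2],[7,0],[13,17],[28,2],[29,0],[39,2],[42,0]]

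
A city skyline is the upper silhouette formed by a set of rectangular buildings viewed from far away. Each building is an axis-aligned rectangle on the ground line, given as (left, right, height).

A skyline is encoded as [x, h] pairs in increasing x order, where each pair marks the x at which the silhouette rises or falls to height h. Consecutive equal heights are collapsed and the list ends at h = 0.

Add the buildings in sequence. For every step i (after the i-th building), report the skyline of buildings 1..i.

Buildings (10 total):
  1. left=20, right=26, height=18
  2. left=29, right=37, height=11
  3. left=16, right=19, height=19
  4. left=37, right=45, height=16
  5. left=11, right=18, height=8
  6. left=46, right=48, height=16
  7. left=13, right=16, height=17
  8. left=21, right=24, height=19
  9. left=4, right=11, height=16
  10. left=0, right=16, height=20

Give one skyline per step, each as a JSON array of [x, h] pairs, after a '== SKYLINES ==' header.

== SKYLINES ==
[[20,18],[26,0]]
[[20,18],[26,0],[29,11],[37,0]]
[[16,19],[19,0],[20,18],[26,0],[29,11],[37,0]]
[[16,19],[19,0],[20,18],[26,0],[29,11],[37,16],[45,0]]
[[11,8],[16,19],[19,0],[20,18],[26,0],[29,11],[37,16],[45,0]]
[[11,8],[16,19],[19,0],[20,18],[26,0],[29,11],[37,16],[45,0],[46,16],[48,0]]
[[11,8],[13,17],[16,19],[19,0],[20,18],[26,0],[29,11],[37,16],[45,0],[46,16],[48,0]]
[[11,8],[13,17],[16,19],[19,0],[20,18],[21,19],[24,18],[26,0],[29,11],[37,16],[45,0],[46,16],[48,0]]
[[4,16],[11,8],[13,17],[16,19],[19,0],[20,18],[21,19],[24,18],[26,0],[29,11],[37,16],[45,0],[46,16],[48,0]]
[[0,20],[16,19],[19,0],[20,18],[21,19],[24,18],[26,0],[29,11],[37,16],[45,0],[46,16],[48,0]]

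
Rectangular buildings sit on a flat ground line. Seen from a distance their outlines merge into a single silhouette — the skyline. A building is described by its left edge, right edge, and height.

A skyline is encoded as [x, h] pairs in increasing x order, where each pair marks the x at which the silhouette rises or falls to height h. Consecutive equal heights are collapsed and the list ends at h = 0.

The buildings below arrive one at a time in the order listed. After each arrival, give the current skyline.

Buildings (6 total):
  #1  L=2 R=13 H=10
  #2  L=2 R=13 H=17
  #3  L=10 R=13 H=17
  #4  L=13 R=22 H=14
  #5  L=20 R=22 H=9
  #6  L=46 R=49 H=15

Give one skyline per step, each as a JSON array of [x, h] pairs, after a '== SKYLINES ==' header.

== SKYLINES ==
[[2,10],[13,0]]
[[2,17],[13,0]]
[[2,17],[13,0]]
[[2,17],[13,14],[22,0]]
[[2,17],[13,14],[22,0]]
[[2,17],[13,14],[22,0],[46,15],[49,0]]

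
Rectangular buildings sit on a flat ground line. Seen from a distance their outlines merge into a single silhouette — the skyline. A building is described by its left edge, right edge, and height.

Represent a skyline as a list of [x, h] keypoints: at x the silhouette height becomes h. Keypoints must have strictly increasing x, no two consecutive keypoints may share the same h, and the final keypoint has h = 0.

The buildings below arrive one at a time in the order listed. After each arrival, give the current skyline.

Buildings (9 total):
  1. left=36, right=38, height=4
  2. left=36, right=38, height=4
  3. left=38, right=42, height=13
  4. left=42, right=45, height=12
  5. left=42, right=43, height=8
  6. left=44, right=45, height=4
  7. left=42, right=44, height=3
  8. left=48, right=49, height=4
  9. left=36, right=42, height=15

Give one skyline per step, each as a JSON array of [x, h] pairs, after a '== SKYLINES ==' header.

== SKYLINES ==
[[36,4],[38,0]]
[[36,4],[38,0]]
[[36,4],[38,13],[42,0]]
[[36,4],[38,13],[42,12],[45,0]]
[[36,4],[38,13],[42,12],[45,0]]
[[36,4],[38,13],[42,12],[45,0]]
[[36,4],[38,13],[42,12],[45,0]]
[[36,4],[38,13],[42,12],[45,0],[48,4],[49,0]]
[[36,15],[42,12],[45,0],[48,4],[49,0]]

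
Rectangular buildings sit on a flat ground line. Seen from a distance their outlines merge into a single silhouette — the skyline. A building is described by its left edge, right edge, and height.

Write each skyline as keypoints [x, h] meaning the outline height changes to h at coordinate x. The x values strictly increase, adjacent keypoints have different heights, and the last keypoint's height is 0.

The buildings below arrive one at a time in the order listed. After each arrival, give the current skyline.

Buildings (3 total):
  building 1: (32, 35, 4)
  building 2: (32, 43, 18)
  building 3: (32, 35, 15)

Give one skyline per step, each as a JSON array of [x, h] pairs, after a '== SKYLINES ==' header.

== SKYLINES ==
[[32,4],[35,0]]
[[32,18],[43,0]]
[[32,18],[43,0]]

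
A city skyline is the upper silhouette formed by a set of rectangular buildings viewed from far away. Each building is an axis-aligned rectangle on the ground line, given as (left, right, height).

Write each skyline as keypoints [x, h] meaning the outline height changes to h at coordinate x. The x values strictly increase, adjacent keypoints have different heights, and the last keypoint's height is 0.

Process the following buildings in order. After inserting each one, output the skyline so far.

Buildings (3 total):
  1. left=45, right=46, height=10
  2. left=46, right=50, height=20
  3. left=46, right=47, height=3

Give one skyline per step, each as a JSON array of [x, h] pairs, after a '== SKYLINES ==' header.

== SKYLINES ==
[[45,10],[46,0]]
[[45,10],[46,20],[50,0]]
[[45,10],[46,20],[50,0]]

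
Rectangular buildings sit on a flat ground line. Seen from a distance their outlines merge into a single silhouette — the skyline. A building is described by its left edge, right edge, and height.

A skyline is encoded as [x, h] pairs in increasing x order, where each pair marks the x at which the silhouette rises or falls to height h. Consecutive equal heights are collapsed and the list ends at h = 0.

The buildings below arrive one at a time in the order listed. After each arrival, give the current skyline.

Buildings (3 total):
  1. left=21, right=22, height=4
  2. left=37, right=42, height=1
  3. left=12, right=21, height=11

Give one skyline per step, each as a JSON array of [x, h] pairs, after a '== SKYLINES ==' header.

== SKYLINES ==
[[21,4],[22,0]]
[[21,4],[22,0],[37,1],[42,0]]
[[12,11],[21,4],[22,0],[37,1],[42,0]]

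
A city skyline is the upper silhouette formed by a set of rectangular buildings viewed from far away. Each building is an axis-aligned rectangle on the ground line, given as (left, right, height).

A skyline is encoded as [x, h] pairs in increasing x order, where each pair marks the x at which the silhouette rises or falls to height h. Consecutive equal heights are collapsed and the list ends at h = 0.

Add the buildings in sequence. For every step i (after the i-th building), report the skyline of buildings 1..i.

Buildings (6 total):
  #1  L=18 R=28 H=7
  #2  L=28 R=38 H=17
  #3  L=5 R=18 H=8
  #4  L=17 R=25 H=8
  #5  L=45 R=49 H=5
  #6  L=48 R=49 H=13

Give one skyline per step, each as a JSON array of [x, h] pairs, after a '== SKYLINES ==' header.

== SKYLINES ==
[[18,7],[28,0]]
[[18,7],[28,17],[38,0]]
[[5,8],[18,7],[28,17],[38,0]]
[[5,8],[25,7],[28,17],[38,0]]
[[5,8],[25,7],[28,17],[38,0],[45,5],[49,0]]
[[5,8],[25,7],[28,17],[38,0],[45,5],[48,13],[49,0]]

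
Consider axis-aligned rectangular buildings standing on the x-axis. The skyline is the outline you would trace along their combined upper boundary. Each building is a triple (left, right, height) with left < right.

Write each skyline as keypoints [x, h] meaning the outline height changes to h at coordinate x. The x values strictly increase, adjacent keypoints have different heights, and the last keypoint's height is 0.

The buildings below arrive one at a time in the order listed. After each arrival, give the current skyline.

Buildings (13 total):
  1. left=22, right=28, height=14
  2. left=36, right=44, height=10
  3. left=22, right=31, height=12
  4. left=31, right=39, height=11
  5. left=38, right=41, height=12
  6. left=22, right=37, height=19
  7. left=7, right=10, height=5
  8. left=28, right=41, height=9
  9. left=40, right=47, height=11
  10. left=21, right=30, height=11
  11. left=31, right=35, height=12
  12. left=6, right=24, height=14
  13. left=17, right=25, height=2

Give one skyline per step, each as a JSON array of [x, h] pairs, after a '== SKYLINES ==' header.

== SKYLINES ==
[[22,14],[28,0]]
[[22,14],[28,0],[36,10],[44,0]]
[[22,14],[28,12],[31,0],[36,10],[44,0]]
[[22,14],[28,12],[31,11],[39,10],[44,0]]
[[22,14],[28,12],[31,11],[38,12],[41,10],[44,0]]
[[22,19],[37,11],[38,12],[41,10],[44,0]]
[[7,5],[10,0],[22,19],[37,11],[38,12],[41,10],[44,0]]
[[7,5],[10,0],[22,19],[37,11],[38,12],[41,10],[44,0]]
[[7,5],[10,0],[22,19],[37,11],[38,12],[41,11],[47,0]]
[[7,5],[10,0],[21,11],[22,19],[37,11],[38,12],[41,11],[47,0]]
[[7,5],[10,0],[21,11],[22,19],[37,11],[38,12],[41,11],[47,0]]
[[6,14],[22,19],[37,11],[38,12],[41,11],[47,0]]
[[6,14],[22,19],[37,11],[38,12],[41,11],[47,0]]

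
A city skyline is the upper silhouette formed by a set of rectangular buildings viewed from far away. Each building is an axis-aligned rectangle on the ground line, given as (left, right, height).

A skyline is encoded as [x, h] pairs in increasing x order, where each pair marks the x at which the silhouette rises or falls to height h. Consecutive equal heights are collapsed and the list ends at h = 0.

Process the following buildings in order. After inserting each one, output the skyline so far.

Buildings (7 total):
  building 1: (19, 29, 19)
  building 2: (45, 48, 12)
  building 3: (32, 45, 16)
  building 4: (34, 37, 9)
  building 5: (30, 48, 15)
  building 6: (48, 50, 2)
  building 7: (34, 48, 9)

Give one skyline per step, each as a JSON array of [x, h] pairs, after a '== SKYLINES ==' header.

== SKYLINES ==
[[19,19],[29,0]]
[[19,19],[29,0],[45,12],[48,0]]
[[19,19],[29,0],[32,16],[45,12],[48,0]]
[[19,19],[29,0],[32,16],[45,12],[48,0]]
[[19,19],[29,0],[30,15],[32,16],[45,15],[48,0]]
[[19,19],[29,0],[30,15],[32,16],[45,15],[48,2],[50,0]]
[[19,19],[29,0],[30,15],[32,16],[45,15],[48,2],[50,0]]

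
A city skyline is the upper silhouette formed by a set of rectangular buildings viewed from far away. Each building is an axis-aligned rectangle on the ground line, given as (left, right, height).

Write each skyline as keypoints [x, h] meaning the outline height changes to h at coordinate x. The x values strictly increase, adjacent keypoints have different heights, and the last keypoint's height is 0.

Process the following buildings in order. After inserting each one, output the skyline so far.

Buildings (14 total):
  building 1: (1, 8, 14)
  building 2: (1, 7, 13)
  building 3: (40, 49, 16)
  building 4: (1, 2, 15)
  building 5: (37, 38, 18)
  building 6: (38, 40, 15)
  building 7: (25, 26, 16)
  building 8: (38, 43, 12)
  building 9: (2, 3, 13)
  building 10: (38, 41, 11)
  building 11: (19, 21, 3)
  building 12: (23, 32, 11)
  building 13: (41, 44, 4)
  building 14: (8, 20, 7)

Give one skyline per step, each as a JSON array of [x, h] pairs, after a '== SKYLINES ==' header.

== SKYLINES ==
[[1,14],[8,0]]
[[1,14],[8,0]]
[[1,14],[8,0],[40,16],[49,0]]
[[1,15],[2,14],[8,0],[40,16],[49,0]]
[[1,15],[2,14],[8,0],[37,18],[38,0],[40,16],[49,0]]
[[1,15],[2,14],[8,0],[37,18],[38,15],[40,16],[49,0]]
[[1,15],[2,14],[8,0],[25,16],[26,0],[37,18],[38,15],[40,16],[49,0]]
[[1,15],[2,14],[8,0],[25,16],[26,0],[37,18],[38,15],[40,16],[49,0]]
[[1,15],[2,14],[8,0],[25,16],[26,0],[37,18],[38,15],[40,16],[49,0]]
[[1,15],[2,14],[8,0],[25,16],[26,0],[37,18],[38,15],[40,16],[49,0]]
[[1,15],[2,14],[8,0],[19,3],[21,0],[25,16],[26,0],[37,18],[38,15],[40,16],[49,0]]
[[1,15],[2,14],[8,0],[19,3],[21,0],[23,11],[25,16],[26,11],[32,0],[37,18],[38,15],[40,16],[49,0]]
[[1,15],[2,14],[8,0],[19,3],[21,0],[23,11],[25,16],[26,11],[32,0],[37,18],[38,15],[40,16],[49,0]]
[[1,15],[2,14],[8,7],[20,3],[21,0],[23,11],[25,16],[26,11],[32,0],[37,18],[38,15],[40,16],[49,0]]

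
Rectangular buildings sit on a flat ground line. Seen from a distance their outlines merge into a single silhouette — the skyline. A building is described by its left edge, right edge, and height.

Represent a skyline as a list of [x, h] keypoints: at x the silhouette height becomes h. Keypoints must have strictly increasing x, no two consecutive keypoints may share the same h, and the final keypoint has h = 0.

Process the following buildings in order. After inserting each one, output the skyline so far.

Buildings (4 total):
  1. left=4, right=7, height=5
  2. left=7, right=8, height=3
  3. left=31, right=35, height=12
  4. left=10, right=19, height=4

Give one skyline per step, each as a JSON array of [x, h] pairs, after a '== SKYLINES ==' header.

== SKYLINES ==
[[4,5],[7,0]]
[[4,5],[7,3],[8,0]]
[[4,5],[7,3],[8,0],[31,12],[35,0]]
[[4,5],[7,3],[8,0],[10,4],[19,0],[31,12],[35,0]]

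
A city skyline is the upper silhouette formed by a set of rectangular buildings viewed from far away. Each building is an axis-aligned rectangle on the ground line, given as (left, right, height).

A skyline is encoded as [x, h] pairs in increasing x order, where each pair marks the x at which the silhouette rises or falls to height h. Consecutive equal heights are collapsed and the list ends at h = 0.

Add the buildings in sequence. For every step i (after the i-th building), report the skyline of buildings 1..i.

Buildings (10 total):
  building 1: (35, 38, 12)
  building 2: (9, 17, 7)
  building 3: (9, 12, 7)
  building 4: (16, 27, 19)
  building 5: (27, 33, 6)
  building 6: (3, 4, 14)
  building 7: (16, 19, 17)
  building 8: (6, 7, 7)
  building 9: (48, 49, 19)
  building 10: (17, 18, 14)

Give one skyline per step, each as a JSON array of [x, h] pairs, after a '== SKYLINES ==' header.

== SKYLINES ==
[[35,12],[38,0]]
[[9,7],[17,0],[35,12],[38,0]]
[[9,7],[17,0],[35,12],[38,0]]
[[9,7],[16,19],[27,0],[35,12],[38,0]]
[[9,7],[16,19],[27,6],[33,0],[35,12],[38,0]]
[[3,14],[4,0],[9,7],[16,19],[27,6],[33,0],[35,12],[38,0]]
[[3,14],[4,0],[9,7],[16,19],[27,6],[33,0],[35,12],[38,0]]
[[3,14],[4,0],[6,7],[7,0],[9,7],[16,19],[27,6],[33,0],[35,12],[38,0]]
[[3,14],[4,0],[6,7],[7,0],[9,7],[16,19],[27,6],[33,0],[35,12],[38,0],[48,19],[49,0]]
[[3,14],[4,0],[6,7],[7,0],[9,7],[16,19],[27,6],[33,0],[35,12],[38,0],[48,19],[49,0]]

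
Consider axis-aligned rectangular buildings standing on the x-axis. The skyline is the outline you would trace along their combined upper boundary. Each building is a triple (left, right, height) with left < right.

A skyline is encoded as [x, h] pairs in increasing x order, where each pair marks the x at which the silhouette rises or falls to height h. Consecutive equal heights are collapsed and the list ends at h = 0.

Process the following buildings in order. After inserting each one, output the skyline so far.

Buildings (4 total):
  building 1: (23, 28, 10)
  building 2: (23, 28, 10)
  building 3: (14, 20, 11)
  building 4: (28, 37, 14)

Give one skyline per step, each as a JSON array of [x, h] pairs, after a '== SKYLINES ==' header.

== SKYLINES ==
[[23,10],[28,0]]
[[23,10],[28,0]]
[[14,11],[20,0],[23,10],[28,0]]
[[14,11],[20,0],[23,10],[28,14],[37,0]]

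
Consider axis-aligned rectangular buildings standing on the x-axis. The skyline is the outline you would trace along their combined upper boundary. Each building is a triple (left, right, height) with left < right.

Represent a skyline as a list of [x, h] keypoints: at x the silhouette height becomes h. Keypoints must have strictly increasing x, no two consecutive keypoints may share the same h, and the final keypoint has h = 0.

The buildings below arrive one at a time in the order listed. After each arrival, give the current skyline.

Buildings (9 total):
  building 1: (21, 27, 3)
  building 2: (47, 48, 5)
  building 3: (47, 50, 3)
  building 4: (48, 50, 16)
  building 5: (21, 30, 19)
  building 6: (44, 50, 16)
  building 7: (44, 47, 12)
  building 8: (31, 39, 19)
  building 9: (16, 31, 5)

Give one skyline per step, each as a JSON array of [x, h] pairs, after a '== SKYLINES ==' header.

== SKYLINES ==
[[21,3],[27,0]]
[[21,3],[27,0],[47,5],[48,0]]
[[21,3],[27,0],[47,5],[48,3],[50,0]]
[[21,3],[27,0],[47,5],[48,16],[50,0]]
[[21,19],[30,0],[47,5],[48,16],[50,0]]
[[21,19],[30,0],[44,16],[50,0]]
[[21,19],[30,0],[44,16],[50,0]]
[[21,19],[30,0],[31,19],[39,0],[44,16],[50,0]]
[[16,5],[21,19],[30,5],[31,19],[39,0],[44,16],[50,0]]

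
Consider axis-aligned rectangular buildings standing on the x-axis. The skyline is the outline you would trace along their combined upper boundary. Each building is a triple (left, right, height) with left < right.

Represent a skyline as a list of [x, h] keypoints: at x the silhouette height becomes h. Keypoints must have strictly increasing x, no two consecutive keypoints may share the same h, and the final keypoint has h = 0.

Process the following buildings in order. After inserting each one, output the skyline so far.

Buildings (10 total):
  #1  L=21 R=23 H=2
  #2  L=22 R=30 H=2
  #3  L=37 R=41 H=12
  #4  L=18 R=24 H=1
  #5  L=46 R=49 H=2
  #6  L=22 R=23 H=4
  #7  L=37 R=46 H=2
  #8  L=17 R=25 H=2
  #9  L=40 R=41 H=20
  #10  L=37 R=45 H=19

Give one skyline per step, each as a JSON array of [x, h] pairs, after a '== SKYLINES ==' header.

== SKYLINES ==
[[21,2],[23,0]]
[[21,2],[30,0]]
[[21,2],[30,0],[37,12],[41,0]]
[[18,1],[21,2],[30,0],[37,12],[41,0]]
[[18,1],[21,2],[30,0],[37,12],[41,0],[46,2],[49,0]]
[[18,1],[21,2],[22,4],[23,2],[30,0],[37,12],[41,0],[46,2],[49,0]]
[[18,1],[21,2],[22,4],[23,2],[30,0],[37,12],[41,2],[49,0]]
[[17,2],[22,4],[23,2],[30,0],[37,12],[41,2],[49,0]]
[[17,2],[22,4],[23,2],[30,0],[37,12],[40,20],[41,2],[49,0]]
[[17,2],[22,4],[23,2],[30,0],[37,19],[40,20],[41,19],[45,2],[49,0]]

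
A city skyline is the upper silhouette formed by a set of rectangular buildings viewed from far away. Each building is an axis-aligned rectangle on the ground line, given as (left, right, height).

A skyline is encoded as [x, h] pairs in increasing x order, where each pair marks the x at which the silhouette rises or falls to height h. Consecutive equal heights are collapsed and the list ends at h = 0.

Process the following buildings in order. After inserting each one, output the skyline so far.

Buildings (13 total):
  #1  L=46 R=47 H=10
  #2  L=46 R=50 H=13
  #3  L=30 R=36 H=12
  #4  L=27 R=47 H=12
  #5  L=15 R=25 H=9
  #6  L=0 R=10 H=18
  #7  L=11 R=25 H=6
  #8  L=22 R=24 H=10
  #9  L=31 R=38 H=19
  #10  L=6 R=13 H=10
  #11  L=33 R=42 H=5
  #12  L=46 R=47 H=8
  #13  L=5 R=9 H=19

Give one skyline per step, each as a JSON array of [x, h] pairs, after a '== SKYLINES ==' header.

== SKYLINES ==
[[46,10],[47,0]]
[[46,13],[50,0]]
[[30,12],[36,0],[46,13],[50,0]]
[[27,12],[46,13],[50,0]]
[[15,9],[25,0],[27,12],[46,13],[50,0]]
[[0,18],[10,0],[15,9],[25,0],[27,12],[46,13],[50,0]]
[[0,18],[10,0],[11,6],[15,9],[25,0],[27,12],[46,13],[50,0]]
[[0,18],[10,0],[11,6],[15,9],[22,10],[24,9],[25,0],[27,12],[46,13],[50,0]]
[[0,18],[10,0],[11,6],[15,9],[22,10],[24,9],[25,0],[27,12],[31,19],[38,12],[46,13],[50,0]]
[[0,18],[10,10],[13,6],[15,9],[22,10],[24,9],[25,0],[27,12],[31,19],[38,12],[46,13],[50,0]]
[[0,18],[10,10],[13,6],[15,9],[22,10],[24,9],[25,0],[27,12],[31,19],[38,12],[46,13],[50,0]]
[[0,18],[10,10],[13,6],[15,9],[22,10],[24,9],[25,0],[27,12],[31,19],[38,12],[46,13],[50,0]]
[[0,18],[5,19],[9,18],[10,10],[13,6],[15,9],[22,10],[24,9],[25,0],[27,12],[31,19],[38,12],[46,13],[50,0]]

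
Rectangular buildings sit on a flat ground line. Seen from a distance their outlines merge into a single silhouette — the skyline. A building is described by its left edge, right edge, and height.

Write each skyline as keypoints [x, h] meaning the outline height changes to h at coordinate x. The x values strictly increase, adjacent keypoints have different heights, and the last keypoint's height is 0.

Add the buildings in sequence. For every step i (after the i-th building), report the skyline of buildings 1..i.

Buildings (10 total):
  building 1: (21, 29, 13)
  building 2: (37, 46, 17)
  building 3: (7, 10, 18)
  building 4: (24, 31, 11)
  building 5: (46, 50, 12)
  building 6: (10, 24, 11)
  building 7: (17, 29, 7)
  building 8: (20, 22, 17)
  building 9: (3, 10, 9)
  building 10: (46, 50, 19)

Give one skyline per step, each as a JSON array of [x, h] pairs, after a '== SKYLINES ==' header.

== SKYLINES ==
[[21,13],[29,0]]
[[21,13],[29,0],[37,17],[46,0]]
[[7,18],[10,0],[21,13],[29,0],[37,17],[46,0]]
[[7,18],[10,0],[21,13],[29,11],[31,0],[37,17],[46,0]]
[[7,18],[10,0],[21,13],[29,11],[31,0],[37,17],[46,12],[50,0]]
[[7,18],[10,11],[21,13],[29,11],[31,0],[37,17],[46,12],[50,0]]
[[7,18],[10,11],[21,13],[29,11],[31,0],[37,17],[46,12],[50,0]]
[[7,18],[10,11],[20,17],[22,13],[29,11],[31,0],[37,17],[46,12],[50,0]]
[[3,9],[7,18],[10,11],[20,17],[22,13],[29,11],[31,0],[37,17],[46,12],[50,0]]
[[3,9],[7,18],[10,11],[20,17],[22,13],[29,11],[31,0],[37,17],[46,19],[50,0]]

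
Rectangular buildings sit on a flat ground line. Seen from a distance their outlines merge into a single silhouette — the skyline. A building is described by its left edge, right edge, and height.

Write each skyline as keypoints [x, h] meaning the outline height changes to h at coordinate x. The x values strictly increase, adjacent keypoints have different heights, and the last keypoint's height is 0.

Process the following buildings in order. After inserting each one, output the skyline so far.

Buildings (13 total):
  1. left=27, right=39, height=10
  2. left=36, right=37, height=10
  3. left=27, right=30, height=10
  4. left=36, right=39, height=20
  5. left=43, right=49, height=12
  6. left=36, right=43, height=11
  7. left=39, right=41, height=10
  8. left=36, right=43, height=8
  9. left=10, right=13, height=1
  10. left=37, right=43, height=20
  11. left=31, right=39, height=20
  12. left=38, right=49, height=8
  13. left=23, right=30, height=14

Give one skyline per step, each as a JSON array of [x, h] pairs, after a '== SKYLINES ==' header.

== SKYLINES ==
[[27,10],[39,0]]
[[27,10],[39,0]]
[[27,10],[39,0]]
[[27,10],[36,20],[39,0]]
[[27,10],[36,20],[39,0],[43,12],[49,0]]
[[27,10],[36,20],[39,11],[43,12],[49,0]]
[[27,10],[36,20],[39,11],[43,12],[49,0]]
[[27,10],[36,20],[39,11],[43,12],[49,0]]
[[10,1],[13,0],[27,10],[36,20],[39,11],[43,12],[49,0]]
[[10,1],[13,0],[27,10],[36,20],[43,12],[49,0]]
[[10,1],[13,0],[27,10],[31,20],[43,12],[49,0]]
[[10,1],[13,0],[27,10],[31,20],[43,12],[49,0]]
[[10,1],[13,0],[23,14],[30,10],[31,20],[43,12],[49,0]]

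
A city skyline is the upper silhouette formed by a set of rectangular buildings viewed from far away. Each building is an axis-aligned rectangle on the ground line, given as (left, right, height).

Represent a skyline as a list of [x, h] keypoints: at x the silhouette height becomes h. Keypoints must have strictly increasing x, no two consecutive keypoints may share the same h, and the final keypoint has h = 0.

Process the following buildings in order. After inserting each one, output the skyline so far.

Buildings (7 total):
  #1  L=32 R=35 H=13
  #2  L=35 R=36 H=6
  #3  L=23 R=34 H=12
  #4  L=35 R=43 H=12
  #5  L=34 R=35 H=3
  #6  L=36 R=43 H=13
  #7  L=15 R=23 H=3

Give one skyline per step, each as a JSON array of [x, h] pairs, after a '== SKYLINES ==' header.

== SKYLINES ==
[[32,13],[35,0]]
[[32,13],[35,6],[36,0]]
[[23,12],[32,13],[35,6],[36,0]]
[[23,12],[32,13],[35,12],[43,0]]
[[23,12],[32,13],[35,12],[43,0]]
[[23,12],[32,13],[35,12],[36,13],[43,0]]
[[15,3],[23,12],[32,13],[35,12],[36,13],[43,0]]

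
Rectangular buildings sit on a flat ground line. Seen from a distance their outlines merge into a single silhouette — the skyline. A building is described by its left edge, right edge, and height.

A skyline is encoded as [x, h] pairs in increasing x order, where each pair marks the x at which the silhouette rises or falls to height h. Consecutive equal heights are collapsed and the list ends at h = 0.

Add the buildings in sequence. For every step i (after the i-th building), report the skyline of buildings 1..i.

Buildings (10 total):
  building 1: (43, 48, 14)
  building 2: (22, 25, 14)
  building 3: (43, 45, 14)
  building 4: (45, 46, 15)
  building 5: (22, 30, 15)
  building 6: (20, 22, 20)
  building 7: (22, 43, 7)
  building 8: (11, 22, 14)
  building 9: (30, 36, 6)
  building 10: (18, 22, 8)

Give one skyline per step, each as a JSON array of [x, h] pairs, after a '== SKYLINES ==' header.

== SKYLINES ==
[[43,14],[48,0]]
[[22,14],[25,0],[43,14],[48,0]]
[[22,14],[25,0],[43,14],[48,0]]
[[22,14],[25,0],[43,14],[45,15],[46,14],[48,0]]
[[22,15],[30,0],[43,14],[45,15],[46,14],[48,0]]
[[20,20],[22,15],[30,0],[43,14],[45,15],[46,14],[48,0]]
[[20,20],[22,15],[30,7],[43,14],[45,15],[46,14],[48,0]]
[[11,14],[20,20],[22,15],[30,7],[43,14],[45,15],[46,14],[48,0]]
[[11,14],[20,20],[22,15],[30,7],[43,14],[45,15],[46,14],[48,0]]
[[11,14],[20,20],[22,15],[30,7],[43,14],[45,15],[46,14],[48,0]]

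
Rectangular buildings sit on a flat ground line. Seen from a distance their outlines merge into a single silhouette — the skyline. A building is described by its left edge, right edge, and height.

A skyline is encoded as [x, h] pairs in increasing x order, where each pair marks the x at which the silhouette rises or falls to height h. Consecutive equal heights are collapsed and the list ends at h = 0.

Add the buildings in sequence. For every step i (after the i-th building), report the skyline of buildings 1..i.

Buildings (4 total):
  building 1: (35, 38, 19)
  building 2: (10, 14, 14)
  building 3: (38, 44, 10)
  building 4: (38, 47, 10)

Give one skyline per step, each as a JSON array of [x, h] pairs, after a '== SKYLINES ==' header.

== SKYLINES ==
[[35,19],[38,0]]
[[10,14],[14,0],[35,19],[38,0]]
[[10,14],[14,0],[35,19],[38,10],[44,0]]
[[10,14],[14,0],[35,19],[38,10],[47,0]]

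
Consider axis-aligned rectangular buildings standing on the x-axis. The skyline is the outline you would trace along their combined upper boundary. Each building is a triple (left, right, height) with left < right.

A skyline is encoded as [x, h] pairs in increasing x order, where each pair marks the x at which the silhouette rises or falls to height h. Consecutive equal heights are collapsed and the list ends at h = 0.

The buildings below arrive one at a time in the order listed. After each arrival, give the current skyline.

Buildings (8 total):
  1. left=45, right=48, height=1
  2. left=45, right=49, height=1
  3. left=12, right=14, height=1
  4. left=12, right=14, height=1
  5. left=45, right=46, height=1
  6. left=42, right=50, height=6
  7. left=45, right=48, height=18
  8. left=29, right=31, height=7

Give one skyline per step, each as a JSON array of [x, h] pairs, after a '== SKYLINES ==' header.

== SKYLINES ==
[[45,1],[48,0]]
[[45,1],[49,0]]
[[12,1],[14,0],[45,1],[49,0]]
[[12,1],[14,0],[45,1],[49,0]]
[[12,1],[14,0],[45,1],[49,0]]
[[12,1],[14,0],[42,6],[50,0]]
[[12,1],[14,0],[42,6],[45,18],[48,6],[50,0]]
[[12,1],[14,0],[29,7],[31,0],[42,6],[45,18],[48,6],[50,0]]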